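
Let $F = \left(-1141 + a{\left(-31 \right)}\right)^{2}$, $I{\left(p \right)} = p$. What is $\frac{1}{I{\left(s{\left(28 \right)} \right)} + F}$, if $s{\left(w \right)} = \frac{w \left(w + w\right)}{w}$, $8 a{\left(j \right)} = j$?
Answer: $\frac{64}{83890865} \approx 7.629 \cdot 10^{-7}$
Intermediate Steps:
$a{\left(j \right)} = \frac{j}{8}$
$s{\left(w \right)} = 2 w$ ($s{\left(w \right)} = \frac{w 2 w}{w} = \frac{2 w^{2}}{w} = 2 w$)
$F = \frac{83887281}{64}$ ($F = \left(-1141 + \frac{1}{8} \left(-31\right)\right)^{2} = \left(-1141 - \frac{31}{8}\right)^{2} = \left(- \frac{9159}{8}\right)^{2} = \frac{83887281}{64} \approx 1.3107 \cdot 10^{6}$)
$\frac{1}{I{\left(s{\left(28 \right)} \right)} + F} = \frac{1}{2 \cdot 28 + \frac{83887281}{64}} = \frac{1}{56 + \frac{83887281}{64}} = \frac{1}{\frac{83890865}{64}} = \frac{64}{83890865}$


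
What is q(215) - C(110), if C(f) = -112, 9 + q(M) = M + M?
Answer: 533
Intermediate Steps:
q(M) = -9 + 2*M (q(M) = -9 + (M + M) = -9 + 2*M)
q(215) - C(110) = (-9 + 2*215) - 1*(-112) = (-9 + 430) + 112 = 421 + 112 = 533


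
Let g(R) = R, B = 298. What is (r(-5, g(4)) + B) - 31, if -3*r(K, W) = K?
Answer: 806/3 ≈ 268.67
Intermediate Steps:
r(K, W) = -K/3
(r(-5, g(4)) + B) - 31 = (-1/3*(-5) + 298) - 31 = (5/3 + 298) - 31 = 899/3 - 31 = 806/3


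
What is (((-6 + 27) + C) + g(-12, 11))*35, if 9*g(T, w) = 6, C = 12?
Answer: 3535/3 ≈ 1178.3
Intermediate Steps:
g(T, w) = 2/3 (g(T, w) = (1/9)*6 = 2/3)
(((-6 + 27) + C) + g(-12, 11))*35 = (((-6 + 27) + 12) + 2/3)*35 = ((21 + 12) + 2/3)*35 = (33 + 2/3)*35 = (101/3)*35 = 3535/3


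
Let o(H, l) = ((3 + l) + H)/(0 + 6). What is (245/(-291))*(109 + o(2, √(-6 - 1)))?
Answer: -161455/1746 - 245*I*√7/1746 ≈ -92.471 - 0.37125*I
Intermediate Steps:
o(H, l) = ½ + H/6 + l/6 (o(H, l) = (3 + H + l)/6 = (3 + H + l)*(⅙) = ½ + H/6 + l/6)
(245/(-291))*(109 + o(2, √(-6 - 1))) = (245/(-291))*(109 + (½ + (⅙)*2 + √(-6 - 1)/6)) = (245*(-1/291))*(109 + (½ + ⅓ + √(-7)/6)) = -245*(109 + (½ + ⅓ + (I*√7)/6))/291 = -245*(109 + (½ + ⅓ + I*√7/6))/291 = -245*(109 + (⅚ + I*√7/6))/291 = -245*(659/6 + I*√7/6)/291 = -161455/1746 - 245*I*√7/1746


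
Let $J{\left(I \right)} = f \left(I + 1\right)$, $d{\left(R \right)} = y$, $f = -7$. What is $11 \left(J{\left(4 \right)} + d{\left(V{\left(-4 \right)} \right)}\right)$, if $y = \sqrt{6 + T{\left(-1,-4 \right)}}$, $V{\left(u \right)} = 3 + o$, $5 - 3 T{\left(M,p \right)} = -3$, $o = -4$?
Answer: $-385 + \frac{11 \sqrt{78}}{3} \approx -352.62$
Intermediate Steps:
$T{\left(M,p \right)} = \frac{8}{3}$ ($T{\left(M,p \right)} = \frac{5}{3} - -1 = \frac{5}{3} + 1 = \frac{8}{3}$)
$V{\left(u \right)} = -1$ ($V{\left(u \right)} = 3 - 4 = -1$)
$y = \frac{\sqrt{78}}{3}$ ($y = \sqrt{6 + \frac{8}{3}} = \sqrt{\frac{26}{3}} = \frac{\sqrt{78}}{3} \approx 2.9439$)
$d{\left(R \right)} = \frac{\sqrt{78}}{3}$
$J{\left(I \right)} = -7 - 7 I$ ($J{\left(I \right)} = - 7 \left(I + 1\right) = - 7 \left(1 + I\right) = -7 - 7 I$)
$11 \left(J{\left(4 \right)} + d{\left(V{\left(-4 \right)} \right)}\right) = 11 \left(\left(-7 - 28\right) + \frac{\sqrt{78}}{3}\right) = 11 \left(-35 + \frac{\sqrt{78}}{3}\right) = -385 + \frac{11 \sqrt{78}}{3}$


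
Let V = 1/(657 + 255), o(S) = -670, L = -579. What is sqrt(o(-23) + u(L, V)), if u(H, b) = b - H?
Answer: I*sqrt(4730487)/228 ≈ 9.5393*I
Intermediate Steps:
V = 1/912 ≈ 0.0010965
sqrt(o(-23) + u(L, V)) = sqrt(-670 + (1/912 - 1*(-579))) = sqrt(-670 + (1/912 + 579)) = sqrt(-670 + 528049/912) = sqrt(-82991/912) = I*sqrt(4730487)/228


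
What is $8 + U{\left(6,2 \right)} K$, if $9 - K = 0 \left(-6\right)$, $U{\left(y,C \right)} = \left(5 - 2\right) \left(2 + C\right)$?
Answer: $116$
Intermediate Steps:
$U{\left(y,C \right)} = 6 + 3 C$ ($U{\left(y,C \right)} = 3 \left(2 + C\right) = 6 + 3 C$)
$K = 9$ ($K = 9 - 0 \left(-6\right) = 9 - 0 = 9 + 0 = 9$)
$8 + U{\left(6,2 \right)} K = 8 + \left(6 + 3 \cdot 2\right) 9 = 8 + \left(6 + 6\right) 9 = 8 + 12 \cdot 9 = 8 + 108 = 116$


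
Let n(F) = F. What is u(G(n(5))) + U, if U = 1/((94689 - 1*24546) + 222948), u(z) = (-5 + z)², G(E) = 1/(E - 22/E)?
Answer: 9769703/879273 ≈ 11.111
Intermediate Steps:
U = 1/293091 (U = 1/((94689 - 24546) + 222948) = 1/(70143 + 222948) = 1/293091 ≈ 3.4119e-6)
u(G(n(5))) + U = (-5 + 5/(-22 + 5²))² + 1/293091 = (-5 + 5/(-22 + 25))² + 1/293091 = (-5 + 5/3)² + 1/293091 = (-10/3)² + 1/293091 = 100/9 + 1/293091 = 9769703/879273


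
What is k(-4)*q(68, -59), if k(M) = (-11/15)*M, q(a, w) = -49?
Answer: -2156/15 ≈ -143.73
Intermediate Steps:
k(M) = -11*M/15 (k(M) = (-11*1/15)*M = -11*M/15)
k(-4)*q(68, -59) = -11/15*(-4)*(-49) = (44/15)*(-49) = -2156/15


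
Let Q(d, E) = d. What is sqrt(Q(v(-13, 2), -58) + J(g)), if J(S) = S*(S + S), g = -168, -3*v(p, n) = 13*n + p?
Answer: sqrt(507993)/3 ≈ 237.58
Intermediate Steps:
v(p, n) = -13*n/3 - p/3 (v(p, n) = -(13*n + p)/3 = -(p + 13*n)/3 = -13*n/3 - p/3)
J(S) = 2*S**2 (J(S) = S*(2*S) = 2*S**2)
sqrt(Q(v(-13, 2), -58) + J(g)) = sqrt((-13/3*2 - 1/3*(-13)) + 2*(-168)**2) = sqrt((-26/3 + 13/3) + 2*28224) = sqrt(-13/3 + 56448) = sqrt(169331/3) = sqrt(507993)/3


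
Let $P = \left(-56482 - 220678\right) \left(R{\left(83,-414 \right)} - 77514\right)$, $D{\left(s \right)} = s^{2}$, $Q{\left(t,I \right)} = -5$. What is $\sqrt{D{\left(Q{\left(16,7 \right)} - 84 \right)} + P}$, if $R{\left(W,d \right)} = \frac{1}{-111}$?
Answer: $\frac{\sqrt{264701784696441}}{111} \approx 1.4657 \cdot 10^{5}$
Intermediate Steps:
$R{\left(W,d \right)} = - \frac{1}{111}$
$P = \frac{2384699883800}{111}$ ($P = \left(-56482 - 220678\right) \left(- \frac{1}{111} - 77514\right) = \left(-277160\right) \left(- \frac{8604055}{111}\right) = \frac{2384699883800}{111} \approx 2.1484 \cdot 10^{10}$)
$\sqrt{D{\left(Q{\left(16,7 \right)} - 84 \right)} + P} = \sqrt{\left(-5 - 84\right)^{2} + \frac{2384699883800}{111}} = \sqrt{\left(-89\right)^{2} + \frac{2384699883800}{111}} = \sqrt{7921 + \frac{2384699883800}{111}} = \sqrt{\frac{2384700763031}{111}} = \frac{\sqrt{264701784696441}}{111}$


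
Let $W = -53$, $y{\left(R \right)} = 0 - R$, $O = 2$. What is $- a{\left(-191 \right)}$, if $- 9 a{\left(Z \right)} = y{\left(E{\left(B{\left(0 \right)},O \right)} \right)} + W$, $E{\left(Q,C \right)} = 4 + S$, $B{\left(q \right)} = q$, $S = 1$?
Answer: $- \frac{58}{9} \approx -6.4444$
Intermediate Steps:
$E{\left(Q,C \right)} = 5$ ($E{\left(Q,C \right)} = 4 + 1 = 5$)
$y{\left(R \right)} = - R$
$a{\left(Z \right)} = \frac{58}{9}$ ($a{\left(Z \right)} = - \frac{\left(-1\right) 5 - 53}{9} = - \frac{-5 - 53}{9} = \left(- \frac{1}{9}\right) \left(-58\right) = \frac{58}{9}$)
$- a{\left(-191 \right)} = \left(-1\right) \frac{58}{9} = - \frac{58}{9}$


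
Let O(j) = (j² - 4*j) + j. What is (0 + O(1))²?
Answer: 4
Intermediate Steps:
O(j) = j² - 3*j
(0 + O(1))² = (0 + 1*(-3 + 1))² = (0 + 1*(-2))² = (0 - 2)² = (-2)² = 4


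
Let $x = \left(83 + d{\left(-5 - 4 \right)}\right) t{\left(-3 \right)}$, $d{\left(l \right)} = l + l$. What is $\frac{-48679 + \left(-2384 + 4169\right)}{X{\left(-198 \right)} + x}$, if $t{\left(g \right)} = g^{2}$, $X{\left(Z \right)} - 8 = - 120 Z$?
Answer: $- \frac{46894}{24353} \approx -1.9256$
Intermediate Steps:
$X{\left(Z \right)} = 8 - 120 Z$
$d{\left(l \right)} = 2 l$
$x = 585$ ($x = \left(83 + 2 \left(-5 - 4\right)\right) \left(-3\right)^{2} = \left(83 + 2 \left(-9\right)\right) 9 = \left(83 - 18\right) 9 = 65 \cdot 9 = 585$)
$\frac{-48679 + \left(-2384 + 4169\right)}{X{\left(-198 \right)} + x} = \frac{-48679 + \left(-2384 + 4169\right)}{\left(8 - -23760\right) + 585} = \frac{-48679 + 1785}{\left(8 + 23760\right) + 585} = - \frac{46894}{23768 + 585} = - \frac{46894}{24353}$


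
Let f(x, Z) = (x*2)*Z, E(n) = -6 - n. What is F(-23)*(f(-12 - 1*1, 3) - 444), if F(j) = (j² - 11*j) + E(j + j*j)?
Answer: -140940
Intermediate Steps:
F(j) = -6 - 12*j (F(j) = (j² - 11*j) + (-6 - (j + j*j)) = (j² - 11*j) + (-6 - (j + j²)) = (j² - 11*j) + (-6 + (-j - j²)) = (j² - 11*j) + (-6 - j - j²) = -6 - 12*j)
f(x, Z) = 2*Z*x (f(x, Z) = (2*x)*Z = 2*Z*x)
F(-23)*(f(-12 - 1*1, 3) - 444) = (-6 - 12*(-23))*(2*3*(-12 - 1*1) - 444) = (-6 + 276)*(2*3*(-12 - 1) - 444) = 270*(2*3*(-13) - 444) = 270*(-78 - 444) = 270*(-522) = -140940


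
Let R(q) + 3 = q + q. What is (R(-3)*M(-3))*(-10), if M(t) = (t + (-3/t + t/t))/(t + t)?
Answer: 15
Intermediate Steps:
R(q) = -3 + 2*q (R(q) = -3 + (q + q) = -3 + 2*q)
M(t) = (1 + t - 3/t)/(2*t) (M(t) = (t + (-3/t + 1))/((2*t)) = (t + (1 - 3/t))*(1/(2*t)) = (1 + t - 3/t)*(1/(2*t)) = (1 + t - 3/t)/(2*t))
(R(-3)*M(-3))*(-10) = ((-3 + 2*(-3))*((1/2)*(-3 - 3 + (-3)**2)/(-3)**2))*(-10) = ((-3 - 6)*((1/2)*(1/9)*(-3 - 3 + 9)))*(-10) = -9*3/(2*9)*(-10) = -9*1/6*(-10) = -3/2*(-10) = 15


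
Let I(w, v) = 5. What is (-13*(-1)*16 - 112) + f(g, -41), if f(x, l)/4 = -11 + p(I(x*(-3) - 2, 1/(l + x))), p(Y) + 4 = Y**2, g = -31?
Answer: 136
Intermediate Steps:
p(Y) = -4 + Y**2
f(x, l) = 40 (f(x, l) = 4*(-11 + (-4 + 5**2)) = 4*(-11 + (-4 + 25)) = 4*(-11 + 21) = 4*10 = 40)
(-13*(-1)*16 - 112) + f(g, -41) = (-13*(-1)*16 - 112) + 40 = (13*16 - 112) + 40 = (208 - 112) + 40 = 96 + 40 = 136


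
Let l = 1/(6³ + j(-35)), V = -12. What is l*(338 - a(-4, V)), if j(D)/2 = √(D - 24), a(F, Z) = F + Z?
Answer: 19116/11723 - 177*I*√59/11723 ≈ 1.6306 - 0.11597*I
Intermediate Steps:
j(D) = 2*√(-24 + D) (j(D) = 2*√(D - 24) = 2*√(-24 + D))
l = 1/(216 + 2*I*√59) (l = 1/(6³ + 2*√(-24 - 35)) = 1/(216 + 2*√(-59)) = 1/(216 + 2*(I*√59)) = 1/(216 + 2*I*√59) ≈ 0.0046063 - 0.00032761*I)
l*(338 - a(-4, V)) = (54/11723 - I*√59/23446)*(338 - (-4 - 12)) = (54/11723 - I*√59/23446)*(338 - 1*(-16)) = (54/11723 - I*√59/23446)*(338 + 16) = (54/11723 - I*√59/23446)*354 = 19116/11723 - 177*I*√59/11723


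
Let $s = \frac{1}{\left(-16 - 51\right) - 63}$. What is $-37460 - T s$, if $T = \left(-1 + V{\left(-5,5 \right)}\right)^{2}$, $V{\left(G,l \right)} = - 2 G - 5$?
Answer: $- \frac{2434892}{65} \approx -37460.0$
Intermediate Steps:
$V{\left(G,l \right)} = -5 - 2 G$
$T = 16$ ($T = \left(-1 - -5\right)^{2} = \left(-1 + \left(-5 + 10\right)\right)^{2} = \left(-1 + 5\right)^{2} = 4^{2} = 16$)
$s = - \frac{1}{130}$ ($s = \frac{1}{\left(-16 - 51\right) - 63} = \frac{1}{-67 - 63} = \frac{1}{-130} = - \frac{1}{130} \approx -0.0076923$)
$-37460 - T s = -37460 - 16 \left(- \frac{1}{130}\right) = -37460 - - \frac{8}{65} = -37460 + \frac{8}{65} = - \frac{2434892}{65}$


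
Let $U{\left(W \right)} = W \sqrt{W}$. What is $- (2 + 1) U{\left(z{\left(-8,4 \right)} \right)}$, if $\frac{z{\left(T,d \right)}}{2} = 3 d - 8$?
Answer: $- 48 \sqrt{2} \approx -67.882$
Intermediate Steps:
$z{\left(T,d \right)} = -16 + 6 d$ ($z{\left(T,d \right)} = 2 \left(3 d - 8\right) = 2 \left(-8 + 3 d\right) = -16 + 6 d$)
$U{\left(W \right)} = W^{\frac{3}{2}}$
$- (2 + 1) U{\left(z{\left(-8,4 \right)} \right)} = - (2 + 1) \left(-16 + 6 \cdot 4\right)^{\frac{3}{2}} = \left(-1\right) 3 \left(-16 + 24\right)^{\frac{3}{2}} = - 3 \cdot 8^{\frac{3}{2}} = - 3 \cdot 16 \sqrt{2} = - 48 \sqrt{2}$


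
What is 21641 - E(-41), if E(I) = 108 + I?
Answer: 21574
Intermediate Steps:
21641 - E(-41) = 21641 - (108 - 41) = 21641 - 1*67 = 21641 - 67 = 21574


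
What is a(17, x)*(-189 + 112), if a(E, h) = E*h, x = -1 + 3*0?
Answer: 1309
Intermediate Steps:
x = -1 (x = -1 + 0 = -1)
a(17, x)*(-189 + 112) = (17*(-1))*(-189 + 112) = -17*(-77) = 1309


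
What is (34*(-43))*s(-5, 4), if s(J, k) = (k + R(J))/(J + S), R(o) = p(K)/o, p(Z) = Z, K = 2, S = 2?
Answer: 8772/5 ≈ 1754.4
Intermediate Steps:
R(o) = 2/o
s(J, k) = (k + 2/J)/(2 + J) (s(J, k) = (k + 2/J)/(J + 2) = (k + 2/J)/(2 + J))
(34*(-43))*s(-5, 4) = (34*(-43))*((2 - 5*4)/((-5)*(2 - 5))) = -(-1462)*(2 - 20)/(5*(-3)) = -(-1462)*(-1)*(-18)/(5*3) = -1462*(-6/5) = 8772/5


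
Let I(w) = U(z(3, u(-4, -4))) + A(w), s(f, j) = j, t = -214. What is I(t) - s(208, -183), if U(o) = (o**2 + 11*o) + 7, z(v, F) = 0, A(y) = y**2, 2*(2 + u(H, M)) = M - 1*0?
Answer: 45986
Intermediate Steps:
u(H, M) = -2 + M/2 (u(H, M) = -2 + (M - 1*0)/2 = -2 + (M + 0)/2 = -2 + M/2)
U(o) = 7 + o**2 + 11*o
I(w) = 7 + w**2 (I(w) = (7 + 0**2 + 11*0) + w**2 = (7 + 0 + 0) + w**2 = 7 + w**2)
I(t) - s(208, -183) = (7 + (-214)**2) - 1*(-183) = (7 + 45796) + 183 = 45803 + 183 = 45986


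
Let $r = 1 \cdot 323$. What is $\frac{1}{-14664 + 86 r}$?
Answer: $\frac{1}{13114} \approx 7.6254 \cdot 10^{-5}$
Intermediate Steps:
$r = 323$
$\frac{1}{-14664 + 86 r} = \frac{1}{-14664 + 86 \cdot 323} = \frac{1}{-14664 + 27778} = \frac{1}{13114}$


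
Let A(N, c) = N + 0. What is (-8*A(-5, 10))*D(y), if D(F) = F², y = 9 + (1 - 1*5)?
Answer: 1000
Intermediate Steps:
A(N, c) = N
y = 5 (y = 9 + (1 - 5) = 9 - 4 = 5)
(-8*A(-5, 10))*D(y) = -8*(-5)*5² = 40*25 = 1000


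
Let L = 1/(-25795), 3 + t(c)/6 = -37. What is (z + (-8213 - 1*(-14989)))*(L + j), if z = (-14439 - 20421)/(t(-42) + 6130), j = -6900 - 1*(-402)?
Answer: -95483074164794/2170465 ≈ -4.3992e+7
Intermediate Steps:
t(c) = -240 (t(c) = -18 + 6*(-37) = -18 - 222 = -240)
j = -6498 (j = -6900 + 402 = -6498)
z = -3486/589 (z = (-14439 - 20421)/(-240 + 6130) = -34860/5890 = -34860*1/5890 = -3486/589 ≈ -5.9185)
L = -1/25795 ≈ -3.8767e-5
(z + (-8213 - 1*(-14989)))*(L + j) = (-3486/589 + (-8213 - 1*(-14989)))*(-1/25795 - 6498) = (-3486/589 + (-8213 + 14989))*(-167615911/25795) = (-3486/589 + 6776)*(-167615911/25795) = (3987578/589)*(-167615911/25795) = -95483074164794/2170465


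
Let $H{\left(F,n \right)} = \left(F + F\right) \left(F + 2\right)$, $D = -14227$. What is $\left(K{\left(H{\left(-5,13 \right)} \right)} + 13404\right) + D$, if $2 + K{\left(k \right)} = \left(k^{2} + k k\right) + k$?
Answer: $1005$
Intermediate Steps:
$H{\left(F,n \right)} = 2 F \left(2 + F\right)$
$K{\left(k \right)} = -2 + k + 2 k^{2}$ ($K{\left(k \right)} = -2 + \left(\left(k^{2} + k k\right) + k\right) = -2 + \left(\left(k^{2} + k^{2}\right) + k\right) = -2 + \left(2 k^{2} + k\right) = -2 + \left(k + 2 k^{2}\right) = -2 + k + 2 k^{2}$)
$\left(K{\left(H{\left(-5,13 \right)} \right)} + 13404\right) + D = \left(\left(-2 + 2 \left(-5\right) \left(2 - 5\right) + 2 \left(2 \left(-5\right) \left(2 - 5\right)\right)^{2}\right) + 13404\right) - 14227 = \left(\left(-2 + 2 \left(-5\right) \left(-3\right) + 2 \left(2 \left(-5\right) \left(-3\right)\right)^{2}\right) + 13404\right) - 14227 = \left(\left(-2 + 30 + 2 \cdot 30^{2}\right) + 13404\right) - 14227 = \left(\left(-2 + 30 + 2 \cdot 900\right) + 13404\right) - 14227 = \left(\left(-2 + 30 + 1800\right) + 13404\right) - 14227 = \left(1828 + 13404\right) - 14227 = 15232 - 14227 = 1005$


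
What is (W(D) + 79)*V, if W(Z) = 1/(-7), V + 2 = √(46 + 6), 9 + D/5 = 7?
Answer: -1104/7 + 1104*√13/7 ≈ 410.93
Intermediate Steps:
D = -10 (D = -45 + 5*7 = -45 + 35 = -10)
V = -2 + 2*√13 (V = -2 + √(46 + 6) = -2 + √52 = -2 + 2*√13 ≈ 5.2111)
W(Z) = -⅐
(W(D) + 79)*V = (-⅐ + 79)*(-2 + 2*√13) = 552*(-2 + 2*√13)/7 = -1104/7 + 1104*√13/7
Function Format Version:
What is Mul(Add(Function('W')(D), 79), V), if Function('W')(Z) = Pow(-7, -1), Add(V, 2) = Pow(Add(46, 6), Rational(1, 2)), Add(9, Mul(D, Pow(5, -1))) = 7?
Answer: Add(Rational(-1104, 7), Mul(Rational(1104, 7), Pow(13, Rational(1, 2)))) ≈ 410.93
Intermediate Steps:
D = -10 (D = Add(-45, Mul(5, 7)) = Add(-45, 35) = -10)
V = Add(-2, Mul(2, Pow(13, Rational(1, 2)))) (V = Add(-2, Pow(Add(46, 6), Rational(1, 2))) = Add(-2, Pow(52, Rational(1, 2))) = Add(-2, Mul(2, Pow(13, Rational(1, 2)))) ≈ 5.2111)
Function('W')(Z) = Rational(-1, 7)
Mul(Add(Function('W')(D), 79), V) = Mul(Add(Rational(-1, 7), 79), Add(-2, Mul(2, Pow(13, Rational(1, 2))))) = Mul(Rational(552, 7), Add(-2, Mul(2, Pow(13, Rational(1, 2))))) = Add(Rational(-1104, 7), Mul(Rational(1104, 7), Pow(13, Rational(1, 2))))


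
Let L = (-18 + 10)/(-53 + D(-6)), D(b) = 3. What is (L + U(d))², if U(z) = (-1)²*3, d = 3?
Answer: 6241/625 ≈ 9.9856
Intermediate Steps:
U(z) = 3 (U(z) = 1*3 = 3)
L = 4/25 (L = (-18 + 10)/(-53 + 3) = -8/(-50) = -8*(-1/50) = 4/25 ≈ 0.16000)
(L + U(d))² = (4/25 + 3)² = (79/25)² = 6241/625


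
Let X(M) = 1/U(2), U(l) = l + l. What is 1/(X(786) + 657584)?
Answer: 4/2630337 ≈ 1.5207e-6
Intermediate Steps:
U(l) = 2*l
X(M) = 1/4 (X(M) = 1/(2*2) = 1/4)
1/(X(786) + 657584) = 1/(1/4 + 657584) = 1/(2630337/4) = 4/2630337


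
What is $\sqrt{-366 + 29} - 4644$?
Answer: $-4644 + i \sqrt{337} \approx -4644.0 + 18.358 i$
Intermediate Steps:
$\sqrt{-366 + 29} - 4644 = \sqrt{-337} - 4644 = i \sqrt{337} - 4644 = -4644 + i \sqrt{337}$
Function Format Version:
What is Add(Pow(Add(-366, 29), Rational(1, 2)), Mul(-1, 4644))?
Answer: Add(-4644, Mul(I, Pow(337, Rational(1, 2)))) ≈ Add(-4644.0, Mul(18.358, I))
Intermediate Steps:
Add(Pow(Add(-366, 29), Rational(1, 2)), Mul(-1, 4644)) = Add(Pow(-337, Rational(1, 2)), -4644) = Add(Mul(I, Pow(337, Rational(1, 2))), -4644) = Add(-4644, Mul(I, Pow(337, Rational(1, 2))))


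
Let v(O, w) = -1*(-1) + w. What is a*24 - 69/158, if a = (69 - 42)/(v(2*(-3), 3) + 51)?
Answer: 98589/8690 ≈ 11.345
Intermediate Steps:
v(O, w) = 1 + w
a = 27/55 (a = (69 - 42)/((1 + 3) + 51) = 27/(4 + 51) = 27/55 ≈ 0.49091)
a*24 - 69/158 = (27/55)*24 - 69/158 = 648/55 - 69*1/158 = 648/55 - 69/158 = 98589/8690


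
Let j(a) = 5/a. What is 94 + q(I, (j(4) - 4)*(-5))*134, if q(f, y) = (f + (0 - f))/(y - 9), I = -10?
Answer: 94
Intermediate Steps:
q(f, y) = 0 (q(f, y) = (f - f)/(-9 + y) = 0/(-9 + y) = 0)
94 + q(I, (j(4) - 4)*(-5))*134 = 94 + 0*134 = 94 + 0 = 94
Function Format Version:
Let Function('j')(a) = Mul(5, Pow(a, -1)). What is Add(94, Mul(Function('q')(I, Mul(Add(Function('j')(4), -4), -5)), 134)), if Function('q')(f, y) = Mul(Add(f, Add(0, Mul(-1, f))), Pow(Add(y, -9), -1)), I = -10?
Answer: 94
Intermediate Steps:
Function('q')(f, y) = 0 (Function('q')(f, y) = Mul(Add(f, Mul(-1, f)), Pow(Add(-9, y), -1)) = Mul(0, Pow(Add(-9, y), -1)) = 0)
Add(94, Mul(Function('q')(I, Mul(Add(Function('j')(4), -4), -5)), 134)) = Add(94, Mul(0, 134)) = Add(94, 0) = 94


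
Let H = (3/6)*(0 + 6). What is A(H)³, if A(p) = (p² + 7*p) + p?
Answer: 35937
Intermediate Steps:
H = 3 (H = (3*(⅙))*6 = (½)*6 = 3)
A(p) = p² + 8*p
A(H)³ = (3*(8 + 3))³ = (3*11)³ = 33³ = 35937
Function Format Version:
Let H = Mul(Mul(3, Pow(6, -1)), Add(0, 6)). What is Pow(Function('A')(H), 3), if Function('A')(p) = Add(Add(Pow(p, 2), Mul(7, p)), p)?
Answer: 35937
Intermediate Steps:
H = 3 (H = Mul(Mul(3, Rational(1, 6)), 6) = Mul(Rational(1, 2), 6) = 3)
Function('A')(p) = Add(Pow(p, 2), Mul(8, p))
Pow(Function('A')(H), 3) = Pow(Mul(3, Add(8, 3)), 3) = Pow(Mul(3, 11), 3) = Pow(33, 3) = 35937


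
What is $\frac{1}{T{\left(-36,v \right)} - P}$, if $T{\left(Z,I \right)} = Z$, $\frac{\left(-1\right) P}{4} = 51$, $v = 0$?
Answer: $\frac{1}{168} \approx 0.0059524$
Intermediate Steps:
$P = -204$ ($P = \left(-4\right) 51 = -204$)
$\frac{1}{T{\left(-36,v \right)} - P} = \frac{1}{-36 - -204} = \frac{1}{-36 + 204} = \frac{1}{168}$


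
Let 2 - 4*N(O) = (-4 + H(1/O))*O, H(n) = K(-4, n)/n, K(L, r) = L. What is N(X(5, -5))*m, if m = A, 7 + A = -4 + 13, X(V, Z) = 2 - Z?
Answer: 113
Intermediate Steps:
A = 2 (A = -7 + (-4 + 13) = -7 + 9 = 2)
m = 2
H(n) = -4/n
N(O) = ½ - O*(-4 - 4*O)/4 (N(O) = ½ - (-4 - 4*O)*O/4 = ½ - O*(-4 - 4*O)/4)
N(X(5, -5))*m = (½ + (2 - 1*(-5)) + (2 - 1*(-5))²)*2 = (½ + (2 + 5) + (2 + 5)²)*2 = (½ + 7 + 7²)*2 = (½ + 7 + 49)*2 = (113/2)*2 = 113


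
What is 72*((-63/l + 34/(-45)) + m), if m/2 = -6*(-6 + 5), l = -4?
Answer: 9718/5 ≈ 1943.6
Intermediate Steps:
m = 12 (m = 2*(-6*(-6 + 5)) = 2*(-6*(-1)) = 2*6 = 12)
72*((-63/l + 34/(-45)) + m) = 72*((-63/(-4) + 34/(-45)) + 12) = 72*((-63*(-¼) + 34*(-1/45)) + 12) = 72*((63/4 - 34/45) + 12) = 72*(2699/180 + 12) = 72*(4859/180) = 9718/5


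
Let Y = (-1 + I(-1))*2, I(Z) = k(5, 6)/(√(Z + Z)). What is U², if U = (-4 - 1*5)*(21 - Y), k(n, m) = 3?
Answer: 41391 + 11178*I*√2 ≈ 41391.0 + 15808.0*I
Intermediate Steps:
I(Z) = 3*√2/(2*√Z) (I(Z) = 3/(√(Z + Z)) = 3/(√(2*Z)) = 3/((√2*√Z)) = 3*(√2/(2*√Z)) = 3*√2/(2*√Z))
Y = -2 - 3*I*√2 (Y = (-1 + 3*√2/(2*√(-1)))*2 = (-1 + 3*√2*(-I)/2)*2 = (-1 - 3*I*√2/2)*2 = -2 - 3*I*√2 ≈ -2.0 - 4.2426*I)
U = -207 - 27*I*√2 (U = (-4 - 1*5)*(21 - (-2 - 3*I*√2)) = (-4 - 5)*(21 + (2 + 3*I*√2)) = -9*(23 + 3*I*√2) = -207 - 27*I*√2 ≈ -207.0 - 38.184*I)
U² = (-207 - 27*I*√2)²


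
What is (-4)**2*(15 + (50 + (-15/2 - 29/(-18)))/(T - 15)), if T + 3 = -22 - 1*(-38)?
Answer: -1016/9 ≈ -112.89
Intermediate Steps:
T = 13 (T = -3 + (-22 - 1*(-38)) = -3 + (-22 + 38) = -3 + 16 = 13)
(-4)**2*(15 + (50 + (-15/2 - 29/(-18)))/(T - 15)) = (-4)**2*(15 + (50 + (-15/2 - 29/(-18)))/(13 - 15)) = 16*(15 + (50 + (-15*1/2 - 29*(-1/18)))/(-2)) = 16*(15 + (50 + (-15/2 + 29/18))*(-1/2)) = 16*(15 + (50 - 53/9)*(-1/2)) = 16*(15 + (397/9)*(-1/2)) = 16*(15 - 397/18) = 16*(-127/18) = -1016/9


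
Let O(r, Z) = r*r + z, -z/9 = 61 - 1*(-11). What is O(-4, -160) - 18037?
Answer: -18669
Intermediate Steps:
z = -648 (z = -9*(61 - 1*(-11)) = -9*(61 + 11) = -9*72 = -648)
O(r, Z) = -648 + r**2 (O(r, Z) = r*r - 648 = r**2 - 648 = -648 + r**2)
O(-4, -160) - 18037 = (-648 + (-4)**2) - 18037 = (-648 + 16) - 18037 = -632 - 18037 = -18669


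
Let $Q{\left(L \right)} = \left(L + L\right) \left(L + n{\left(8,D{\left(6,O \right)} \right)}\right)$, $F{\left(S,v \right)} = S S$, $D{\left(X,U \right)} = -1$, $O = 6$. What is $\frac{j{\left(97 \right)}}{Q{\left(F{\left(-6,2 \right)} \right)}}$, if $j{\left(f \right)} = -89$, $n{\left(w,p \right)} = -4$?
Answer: $- \frac{89}{2304} \approx -0.038628$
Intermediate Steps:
$F{\left(S,v \right)} = S^{2}$
$Q{\left(L \right)} = 2 L \left(-4 + L\right)$ ($Q{\left(L \right)} = \left(L + L\right) \left(L - 4\right) = 2 L \left(-4 + L\right)$)
$\frac{j{\left(97 \right)}}{Q{\left(F{\left(-6,2 \right)} \right)}} = - \frac{89}{2 \left(-6\right)^{2} \left(-4 + \left(-6\right)^{2}\right)} = - \frac{89}{2 \cdot 36 \left(-4 + 36\right)} = - \frac{89}{2 \cdot 36 \cdot 32} = - \frac{89}{2304}$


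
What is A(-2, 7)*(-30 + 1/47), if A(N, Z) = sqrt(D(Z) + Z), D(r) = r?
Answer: -1409*sqrt(14)/47 ≈ -112.17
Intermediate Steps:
A(N, Z) = sqrt(2)*sqrt(Z) (A(N, Z) = sqrt(Z + Z) = sqrt(2*Z) = sqrt(2)*sqrt(Z))
A(-2, 7)*(-30 + 1/47) = (sqrt(2)*sqrt(7))*(-30 + 1/47) = sqrt(14)*(-30 + 1/47) = sqrt(14)*(-1409/47) = -1409*sqrt(14)/47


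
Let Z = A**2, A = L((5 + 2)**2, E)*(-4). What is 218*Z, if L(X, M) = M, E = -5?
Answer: 87200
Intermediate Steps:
A = 20 (A = -5*(-4) = 20)
Z = 400 (Z = 20**2 = 400)
218*Z = 218*400 = 87200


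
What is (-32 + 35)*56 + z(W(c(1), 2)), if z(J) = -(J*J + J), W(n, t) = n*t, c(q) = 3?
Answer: 126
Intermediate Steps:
z(J) = -J - J**2 (z(J) = -(J**2 + J) = -(J + J**2) = -J - J**2)
(-32 + 35)*56 + z(W(c(1), 2)) = (-32 + 35)*56 - 3*2*(1 + 3*2) = 3*56 - 1*6*(1 + 6) = 168 - 1*6*7 = 168 - 42 = 126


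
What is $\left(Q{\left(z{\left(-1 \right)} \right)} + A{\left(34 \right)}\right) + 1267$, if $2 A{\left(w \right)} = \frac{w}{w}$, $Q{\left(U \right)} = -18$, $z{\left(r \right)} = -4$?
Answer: $\frac{2499}{2} \approx 1249.5$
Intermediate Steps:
$A{\left(w \right)} = \frac{1}{2}$ ($A{\left(w \right)} = \frac{w \frac{1}{w}}{2} = \frac{1}{2} \cdot 1 = \frac{1}{2}$)
$\left(Q{\left(z{\left(-1 \right)} \right)} + A{\left(34 \right)}\right) + 1267 = \left(-18 + \frac{1}{2}\right) + 1267 = - \frac{35}{2} + 1267 = \frac{2499}{2}$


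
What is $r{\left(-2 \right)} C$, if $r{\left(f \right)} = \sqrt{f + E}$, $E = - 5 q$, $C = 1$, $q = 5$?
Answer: $3 i \sqrt{3} \approx 5.1962 i$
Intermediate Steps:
$E = -25$ ($E = \left(-5\right) 5 = -25$)
$r{\left(f \right)} = \sqrt{-25 + f}$ ($r{\left(f \right)} = \sqrt{f - 25} = \sqrt{-25 + f}$)
$r{\left(-2 \right)} C = \sqrt{-25 - 2} \cdot 1 = \sqrt{-27} \cdot 1 = 3 i \sqrt{3} \cdot 1 = 3 i \sqrt{3}$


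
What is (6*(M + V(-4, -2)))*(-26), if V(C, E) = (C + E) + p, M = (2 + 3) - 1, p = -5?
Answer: 1092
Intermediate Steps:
M = 4 (M = 5 - 1 = 4)
V(C, E) = -5 + C + E (V(C, E) = (C + E) - 5 = -5 + C + E)
(6*(M + V(-4, -2)))*(-26) = (6*(4 + (-5 - 4 - 2)))*(-26) = (6*(4 - 11))*(-26) = (6*(-7))*(-26) = -42*(-26) = 1092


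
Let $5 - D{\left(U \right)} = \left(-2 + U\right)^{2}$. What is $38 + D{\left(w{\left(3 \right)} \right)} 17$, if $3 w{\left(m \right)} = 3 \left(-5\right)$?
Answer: $-710$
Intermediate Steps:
$w{\left(m \right)} = -5$ ($w{\left(m \right)} = \frac{3 \left(-5\right)}{3} = \frac{1}{3} \left(-15\right) = -5$)
$D{\left(U \right)} = 5 - \left(-2 + U\right)^{2}$
$38 + D{\left(w{\left(3 \right)} \right)} 17 = 38 + \left(5 - \left(-2 - 5\right)^{2}\right) 17 = 38 + \left(5 - \left(-7\right)^{2}\right) 17 = 38 + \left(5 - 49\right) 17 = 38 - 748 = -710$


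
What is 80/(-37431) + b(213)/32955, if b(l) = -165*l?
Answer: -87876593/82235907 ≈ -1.0686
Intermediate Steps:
80/(-37431) + b(213)/32955 = 80/(-37431) - 165*213/32955 = 80*(-1/37431) - 35145*1/32955 = -80/37431 - 2343/2197 = -87876593/82235907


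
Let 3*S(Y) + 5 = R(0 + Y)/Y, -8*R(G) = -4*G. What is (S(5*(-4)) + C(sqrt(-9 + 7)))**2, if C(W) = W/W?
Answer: 1/4 ≈ 0.25000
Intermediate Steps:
C(W) = 1
R(G) = G/2 (R(G) = -(-1)*G/2 = G/2)
S(Y) = -3/2 (S(Y) = -5/3 + (((0 + Y)/2)/Y)/3 = -5/3 + ((Y/2)/Y)/3 = -5/3 + (1/3)*(1/2) = -5/3 + 1/6 = -3/2)
(S(5*(-4)) + C(sqrt(-9 + 7)))**2 = (-3/2 + 1)**2 = (-1/2)**2 = 1/4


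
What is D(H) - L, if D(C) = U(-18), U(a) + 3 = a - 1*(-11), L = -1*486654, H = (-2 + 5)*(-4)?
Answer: 486644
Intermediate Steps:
H = -12 (H = 3*(-4) = -12)
L = -486654
U(a) = 8 + a (U(a) = -3 + (a - 1*(-11)) = -3 + (a + 11) = -3 + (11 + a) = 8 + a)
D(C) = -10 (D(C) = 8 - 18 = -10)
D(H) - L = -10 - 1*(-486654) = -10 + 486654 = 486644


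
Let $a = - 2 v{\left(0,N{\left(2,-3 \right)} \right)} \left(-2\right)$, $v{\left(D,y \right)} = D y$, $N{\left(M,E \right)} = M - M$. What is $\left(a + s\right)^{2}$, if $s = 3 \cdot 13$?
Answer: $1521$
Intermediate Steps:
$N{\left(M,E \right)} = 0$
$s = 39$
$a = 0$ ($a = - 2 \cdot 0 \cdot 0 \left(-2\right) = \left(-2\right) 0 \left(-2\right) = 0 \left(-2\right) = 0$)
$\left(a + s\right)^{2} = \left(0 + 39\right)^{2} = 39^{2} = 1521$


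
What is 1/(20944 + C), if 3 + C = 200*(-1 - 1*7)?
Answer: 1/19341 ≈ 5.1704e-5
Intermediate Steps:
C = -1603 (C = -3 + 200*(-1 - 1*7) = -3 + 200*(-1 - 7) = -3 + 200*(-8) = -3 - 1600 = -1603)
1/(20944 + C) = 1/(20944 - 1603) = 1/19341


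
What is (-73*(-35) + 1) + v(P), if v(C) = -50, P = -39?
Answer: 2506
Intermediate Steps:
(-73*(-35) + 1) + v(P) = (-73*(-35) + 1) - 50 = (2555 + 1) - 50 = 2556 - 50 = 2506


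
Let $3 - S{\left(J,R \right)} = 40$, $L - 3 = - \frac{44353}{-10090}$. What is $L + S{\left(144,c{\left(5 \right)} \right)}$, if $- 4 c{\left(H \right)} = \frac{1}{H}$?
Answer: $- \frac{298707}{10090} \approx -29.604$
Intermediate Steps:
$c{\left(H \right)} = - \frac{1}{4 H}$
$L = \frac{74623}{10090}$ ($L = 3 - \frac{44353}{-10090} = 3 - - \frac{44353}{10090} = 3 + \frac{44353}{10090} = \frac{74623}{10090} \approx 7.3957$)
$S{\left(J,R \right)} = -37$ ($S{\left(J,R \right)} = 3 - 40 = -37$)
$L + S{\left(144,c{\left(5 \right)} \right)} = \frac{74623}{10090} - 37 = - \frac{298707}{10090}$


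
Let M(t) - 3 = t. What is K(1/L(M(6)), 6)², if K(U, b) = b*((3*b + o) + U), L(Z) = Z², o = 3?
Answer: 11587216/729 ≈ 15895.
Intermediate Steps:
M(t) = 3 + t
K(U, b) = b*(3 + U + 3*b) (K(U, b) = b*((3*b + 3) + U) = b*((3 + 3*b) + U) = b*(3 + U + 3*b))
K(1/L(M(6)), 6)² = (6*(3 + 1/((3 + 6)²) + 3*6))² = (6*(3 + 1/(9²) + 18))² = (6*(3 + 1/81 + 18))² = (6*(1702/81))² = (3404/27)² = 11587216/729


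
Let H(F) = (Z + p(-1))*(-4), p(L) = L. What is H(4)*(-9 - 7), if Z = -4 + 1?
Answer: -256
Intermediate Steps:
Z = -3
H(F) = 16 (H(F) = (-3 - 1)*(-4) = -4*(-4) = 16)
H(4)*(-9 - 7) = 16*(-9 - 7) = 16*(-16) = -256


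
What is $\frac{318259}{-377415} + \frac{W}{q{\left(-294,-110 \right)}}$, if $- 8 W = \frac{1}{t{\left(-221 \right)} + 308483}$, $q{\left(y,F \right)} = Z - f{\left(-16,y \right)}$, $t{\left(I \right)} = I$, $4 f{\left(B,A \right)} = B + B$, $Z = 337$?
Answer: $- \frac{2005746300337}{2378561922480} \approx -0.84326$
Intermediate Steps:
$f{\left(B,A \right)} = \frac{B}{2}$ ($f{\left(B,A \right)} = \frac{B + B}{4} = \frac{2 B}{4} = \frac{B}{2}$)
$q{\left(y,F \right)} = 345$ ($q{\left(y,F \right)} = 337 - \frac{1}{2} \left(-16\right) = 337 - -8 = 337 + 8 = 345$)
$W = - \frac{1}{2466096}$ ($W = - \frac{1}{8 \left(-221 + 308483\right)} = - \frac{1}{8 \cdot 308262} = \left(- \frac{1}{8}\right) \frac{1}{308262} = - \frac{1}{2466096} \approx -4.055 \cdot 10^{-7}$)
$\frac{318259}{-377415} + \frac{W}{q{\left(-294,-110 \right)}} = \frac{318259}{-377415} - \frac{1}{2466096 \cdot 345} = 318259 \left(- \frac{1}{377415}\right) - \frac{1}{850803120} = - \frac{318259}{377415} - \frac{1}{850803120} = - \frac{2005746300337}{2378561922480}$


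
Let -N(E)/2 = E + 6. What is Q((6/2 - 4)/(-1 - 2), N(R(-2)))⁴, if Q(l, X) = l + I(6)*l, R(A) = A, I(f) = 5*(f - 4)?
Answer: 14641/81 ≈ 180.75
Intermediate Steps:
I(f) = -20 + 5*f (I(f) = 5*(-4 + f) = -20 + 5*f)
N(E) = -12 - 2*E (N(E) = -2*(E + 6) = -2*(6 + E) = -12 - 2*E)
Q(l, X) = 11*l (Q(l, X) = l + (-20 + 5*6)*l = l + (-20 + 30)*l = l + 10*l = 11*l)
Q((6/2 - 4)/(-1 - 2), N(R(-2)))⁴ = (11*((6/2 - 4)/(-1 - 2)))⁴ = (11*((6*(½) - 4)/(-3)))⁴ = (11*((3 - 4)*(-⅓)))⁴ = (11*(-1*(-⅓)))⁴ = (11*(⅓))⁴ = (11/3)⁴ = 14641/81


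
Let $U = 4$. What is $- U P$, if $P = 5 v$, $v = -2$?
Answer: $40$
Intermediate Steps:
$P = -10$ ($P = 5 \left(-2\right) = -10$)
$- U P = - 4 \left(-10\right) = \left(-1\right) \left(-40\right) = 40$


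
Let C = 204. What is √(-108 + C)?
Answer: 4*√6 ≈ 9.7980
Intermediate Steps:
√(-108 + C) = √(-108 + 204) = √96 = 4*√6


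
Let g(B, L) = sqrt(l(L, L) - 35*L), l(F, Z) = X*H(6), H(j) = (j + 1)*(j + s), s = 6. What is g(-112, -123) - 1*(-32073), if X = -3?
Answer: 32073 + sqrt(4053) ≈ 32137.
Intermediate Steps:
H(j) = (1 + j)*(6 + j) (H(j) = (j + 1)*(j + 6) = (1 + j)*(6 + j))
l(F, Z) = -252 (l(F, Z) = -3*(6 + 6**2 + 7*6) = -3*(6 + 36 + 42) = -3*84 = -252)
g(B, L) = sqrt(-252 - 35*L)
g(-112, -123) - 1*(-32073) = sqrt(-252 - 35*(-123)) - 1*(-32073) = sqrt(-252 + 4305) + 32073 = sqrt(4053) + 32073 = 32073 + sqrt(4053)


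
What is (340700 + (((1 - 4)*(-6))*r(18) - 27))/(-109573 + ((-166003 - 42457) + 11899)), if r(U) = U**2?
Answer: -346505/306134 ≈ -1.1319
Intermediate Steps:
(340700 + (((1 - 4)*(-6))*r(18) - 27))/(-109573 + ((-166003 - 42457) + 11899)) = (340700 + (((1 - 4)*(-6))*18**2 - 27))/(-109573 + ((-166003 - 42457) + 11899)) = (340700 + (-3*(-6)*324 - 27))/(-109573 + (-208460 + 11899)) = (340700 + (18*324 - 27))/(-109573 - 196561) = (340700 + (5832 - 27))/(-306134) = (340700 + 5805)*(-1/306134) = 346505*(-1/306134) = -346505/306134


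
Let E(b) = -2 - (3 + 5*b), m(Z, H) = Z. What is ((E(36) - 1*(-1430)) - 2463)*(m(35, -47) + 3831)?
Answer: -4708788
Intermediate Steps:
E(b) = -5 - 5*b (E(b) = -2 + (-3 - 5*b) = -5 - 5*b)
((E(36) - 1*(-1430)) - 2463)*(m(35, -47) + 3831) = (((-5 - 5*36) - 1*(-1430)) - 2463)*(35 + 3831) = (((-5 - 180) + 1430) - 2463)*3866 = ((-185 + 1430) - 2463)*3866 = (1245 - 2463)*3866 = -1218*3866 = -4708788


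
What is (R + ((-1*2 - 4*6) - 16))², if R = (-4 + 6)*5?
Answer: 1024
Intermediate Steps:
R = 10 (R = 2*5 = 10)
(R + ((-1*2 - 4*6) - 16))² = (10 + ((-1*2 - 4*6) - 16))² = (10 + ((-2 - 24) - 16))² = (10 + (-26 - 16))² = (10 - 42)² = (-32)² = 1024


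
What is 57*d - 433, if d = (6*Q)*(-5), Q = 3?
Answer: -5563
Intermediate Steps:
d = -90 (d = (6*3)*(-5) = 18*(-5) = -90)
57*d - 433 = 57*(-90) - 433 = -5130 - 433 = -5563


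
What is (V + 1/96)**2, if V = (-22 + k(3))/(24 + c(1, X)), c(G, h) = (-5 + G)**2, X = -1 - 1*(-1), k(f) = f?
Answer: 49729/230400 ≈ 0.21584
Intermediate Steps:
X = 0 (X = -1 + 1 = 0)
V = -19/40 (V = (-22 + 3)/(24 + (-5 + 1)**2) = -19/(24 + (-4)**2) = -19/(24 + 16) = -19/40 ≈ -0.47500)
(V + 1/96)**2 = (-19/40 + 1/96)**2 = (-223/480)**2 = 49729/230400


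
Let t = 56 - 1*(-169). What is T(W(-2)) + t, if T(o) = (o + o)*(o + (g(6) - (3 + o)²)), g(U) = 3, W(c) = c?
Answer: 225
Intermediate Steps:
t = 225 (t = 56 + 169 = 225)
T(o) = 2*o*(3 + o - (3 + o)²) (T(o) = (o + o)*(o + (3 - (3 + o)²)) = (2*o)*(3 + o - (3 + o)²) = 2*o*(3 + o - (3 + o)²))
T(W(-2)) + t = 2*(-2)*(3 - 2 - (3 - 2)²) + 225 = 2*(-2)*(3 - 2 - 1*1²) + 225 = 2*(-2)*(3 - 2 - 1*1) + 225 = 2*(-2)*(3 - 2 - 1) + 225 = 2*(-2)*0 + 225 = 0 + 225 = 225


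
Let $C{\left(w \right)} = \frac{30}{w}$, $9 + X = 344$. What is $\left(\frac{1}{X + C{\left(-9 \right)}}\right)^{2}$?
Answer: $\frac{9}{990025} \approx 9.0907 \cdot 10^{-6}$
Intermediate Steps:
$X = 335$ ($X = -9 + 344 = 335$)
$\left(\frac{1}{X + C{\left(-9 \right)}}\right)^{2} = \left(\frac{1}{335 + \frac{30}{-9}}\right)^{2} = \left(\frac{1}{335 + 30 \left(- \frac{1}{9}\right)}\right)^{2} = \left(\frac{1}{335 - \frac{10}{3}}\right)^{2} = \left(\frac{1}{\frac{995}{3}}\right)^{2} = \left(\frac{3}{995}\right)^{2} = \frac{9}{990025}$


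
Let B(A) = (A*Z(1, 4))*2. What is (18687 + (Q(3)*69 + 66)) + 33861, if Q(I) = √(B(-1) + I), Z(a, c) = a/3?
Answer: 52614 + 23*√21 ≈ 52719.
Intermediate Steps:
Z(a, c) = a/3 (Z(a, c) = a*(⅓) = a/3)
B(A) = 2*A/3 (B(A) = (A*((⅓)*1))*2 = (A*(⅓))*2 = (A/3)*2 = 2*A/3)
Q(I) = √(-⅔ + I) (Q(I) = √((⅔)*(-1) + I) = √(-⅔ + I))
(18687 + (Q(3)*69 + 66)) + 33861 = (18687 + ((√(-6 + 9*3)/3)*69 + 66)) + 33861 = (18687 + ((√(-6 + 27)/3)*69 + 66)) + 33861 = (18687 + ((√21/3)*69 + 66)) + 33861 = (18687 + (23*√21 + 66)) + 33861 = (18687 + (66 + 23*√21)) + 33861 = (18753 + 23*√21) + 33861 = 52614 + 23*√21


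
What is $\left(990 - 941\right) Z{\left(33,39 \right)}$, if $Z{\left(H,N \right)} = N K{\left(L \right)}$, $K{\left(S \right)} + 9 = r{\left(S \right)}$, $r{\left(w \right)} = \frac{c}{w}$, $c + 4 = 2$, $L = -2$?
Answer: $-15288$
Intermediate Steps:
$c = -2$ ($c = -4 + 2 = -2$)
$r{\left(w \right)} = - \frac{2}{w}$
$K{\left(S \right)} = -9 - \frac{2}{S}$
$Z{\left(H,N \right)} = - 8 N$ ($Z{\left(H,N \right)} = N \left(-9 - \frac{2}{-2}\right) = N \left(-9 - -1\right) = N \left(-9 + 1\right) = N \left(-8\right) = - 8 N$)
$\left(990 - 941\right) Z{\left(33,39 \right)} = \left(990 - 941\right) \left(\left(-8\right) 39\right) = 49 \left(-312\right) = -15288$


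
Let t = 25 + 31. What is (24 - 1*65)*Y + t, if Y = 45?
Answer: -1789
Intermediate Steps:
t = 56
(24 - 1*65)*Y + t = (24 - 1*65)*45 + 56 = (24 - 65)*45 + 56 = -41*45 + 56 = -1845 + 56 = -1789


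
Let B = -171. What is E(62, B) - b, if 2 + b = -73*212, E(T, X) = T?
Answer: 15540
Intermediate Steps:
b = -15478 (b = -2 - 73*212 = -2 - 15476 = -15478)
E(62, B) - b = 62 - 1*(-15478) = 62 + 15478 = 15540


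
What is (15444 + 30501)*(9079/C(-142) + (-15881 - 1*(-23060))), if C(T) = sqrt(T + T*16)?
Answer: 329839155 - 417134655*I*sqrt(2414)/2414 ≈ 3.2984e+8 - 8.49e+6*I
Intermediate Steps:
C(T) = sqrt(17)*sqrt(T) (C(T) = sqrt(T + 16*T) = sqrt(17*T) = sqrt(17)*sqrt(T))
(15444 + 30501)*(9079/C(-142) + (-15881 - 1*(-23060))) = (15444 + 30501)*(9079/((sqrt(17)*sqrt(-142))) + (-15881 - 1*(-23060))) = 45945*(9079/((sqrt(17)*(I*sqrt(142)))) + (-15881 + 23060)) = 45945*(9079/((I*sqrt(2414))) + 7179) = 45945*(9079*(-I*sqrt(2414)/2414) + 7179) = 45945*(-9079*I*sqrt(2414)/2414 + 7179) = 45945*(7179 - 9079*I*sqrt(2414)/2414) = 329839155 - 417134655*I*sqrt(2414)/2414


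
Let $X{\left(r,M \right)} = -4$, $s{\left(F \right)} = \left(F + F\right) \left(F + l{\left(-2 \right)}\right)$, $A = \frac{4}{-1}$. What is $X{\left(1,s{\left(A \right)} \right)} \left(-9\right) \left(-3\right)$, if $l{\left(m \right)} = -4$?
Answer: $-108$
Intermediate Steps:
$A = -4$ ($A = 4 \left(-1\right) = -4$)
$s{\left(F \right)} = 2 F \left(-4 + F\right)$ ($s{\left(F \right)} = \left(F + F\right) \left(F - 4\right) = 2 F \left(-4 + F\right)$)
$X{\left(1,s{\left(A \right)} \right)} \left(-9\right) \left(-3\right) = \left(-4\right) \left(-9\right) \left(-3\right) = 36 \left(-3\right) = -108$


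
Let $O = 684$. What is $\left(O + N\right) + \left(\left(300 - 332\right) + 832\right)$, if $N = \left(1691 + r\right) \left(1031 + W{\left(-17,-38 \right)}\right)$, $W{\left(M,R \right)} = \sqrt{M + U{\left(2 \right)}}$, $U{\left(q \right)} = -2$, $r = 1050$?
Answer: $2827455 + 2741 i \sqrt{19} \approx 2.8275 \cdot 10^{6} + 11948.0 i$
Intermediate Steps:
$W{\left(M,R \right)} = \sqrt{-2 + M}$ ($W{\left(M,R \right)} = \sqrt{M - 2} = \sqrt{-2 + M}$)
$N = 2825971 + 2741 i \sqrt{19}$ ($N = \left(1691 + 1050\right) \left(1031 + \sqrt{-2 - 17}\right) = 2741 \left(1031 + \sqrt{-19}\right) = 2741 \left(1031 + i \sqrt{19}\right) = 2825971 + 2741 i \sqrt{19} \approx 2.826 \cdot 10^{6} + 11948.0 i$)
$\left(O + N\right) + \left(\left(300 - 332\right) + 832\right) = \left(684 + \left(2825971 + 2741 i \sqrt{19}\right)\right) + \left(\left(300 - 332\right) + 832\right) = \left(2826655 + 2741 i \sqrt{19}\right) + \left(-32 + 832\right) = \left(2826655 + 2741 i \sqrt{19}\right) + 800 = 2827455 + 2741 i \sqrt{19}$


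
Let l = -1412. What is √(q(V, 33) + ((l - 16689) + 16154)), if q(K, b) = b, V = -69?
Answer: I*√1914 ≈ 43.749*I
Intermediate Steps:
√(q(V, 33) + ((l - 16689) + 16154)) = √(33 + ((-1412 - 16689) + 16154)) = √(33 + (-18101 + 16154)) = √(33 - 1947) = √(-1914) = I*√1914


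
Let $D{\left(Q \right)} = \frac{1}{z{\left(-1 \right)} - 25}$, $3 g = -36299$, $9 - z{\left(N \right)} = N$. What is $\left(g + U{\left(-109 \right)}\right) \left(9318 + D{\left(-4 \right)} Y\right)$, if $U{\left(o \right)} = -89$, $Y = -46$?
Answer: $- \frac{5112511856}{45} \approx -1.1361 \cdot 10^{8}$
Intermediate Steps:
$z{\left(N \right)} = 9 - N$
$g = - \frac{36299}{3}$ ($g = \frac{1}{3} \left(-36299\right) = - \frac{36299}{3} \approx -12100.0$)
$D{\left(Q \right)} = - \frac{1}{15}$ ($D{\left(Q \right)} = \frac{1}{\left(9 - -1\right) - 25} = \frac{1}{\left(9 + 1\right) - 25} = \frac{1}{10 - 25} = \frac{1}{-15} = - \frac{1}{15}$)
$\left(g + U{\left(-109 \right)}\right) \left(9318 + D{\left(-4 \right)} Y\right) = \left(- \frac{36299}{3} - 89\right) \left(9318 - - \frac{46}{15}\right) = - \frac{36566 \left(9318 + \frac{46}{15}\right)}{3} = \left(- \frac{36566}{3}\right) \frac{139816}{15} = - \frac{5112511856}{45}$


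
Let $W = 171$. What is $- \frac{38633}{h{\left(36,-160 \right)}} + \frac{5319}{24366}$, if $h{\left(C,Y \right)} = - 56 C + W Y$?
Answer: $\frac{182930437}{119295936} \approx 1.5334$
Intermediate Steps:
$h{\left(C,Y \right)} = - 56 C + 171 Y$
$- \frac{38633}{h{\left(36,-160 \right)}} + \frac{5319}{24366} = - \frac{38633}{\left(-56\right) 36 + 171 \left(-160\right)} + \frac{5319}{24366} = - \frac{38633}{-2016 - 27360} + 5319 \cdot \frac{1}{24366} = - \frac{38633}{-29376} + \frac{1773}{8122} = \left(-38633\right) \left(- \frac{1}{29376}\right) + \frac{1773}{8122} = \frac{38633}{29376} + \frac{1773}{8122} = \frac{182930437}{119295936}$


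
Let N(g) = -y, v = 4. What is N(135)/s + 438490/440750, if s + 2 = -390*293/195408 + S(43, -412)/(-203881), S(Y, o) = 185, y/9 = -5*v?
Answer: -51925571023726691/756720657669575 ≈ -68.619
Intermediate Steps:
y = -180 (y = 9*(-5*4) = 9*(-20) = -180)
N(g) = 180 (N(g) = -1*(-180) = 180)
s = -17168931541/6639996408 (s = -2 + (-390*293/195408 + 185/(-203881)) = -2 + (-114270*1/195408 + 185*(-1/203881)) = -2 + (-19045/32568 - 185/203881) = -2 - 3888938725/6639996408 = -17168931541/6639996408 ≈ -2.5857)
N(135)/s + 438490/440750 = 180/(-17168931541/6639996408) + 438490/440750 = 180*(-6639996408/17168931541) + 438490*(1/440750) = -1195199353440/17168931541 + 43849/44075 = -51925571023726691/756720657669575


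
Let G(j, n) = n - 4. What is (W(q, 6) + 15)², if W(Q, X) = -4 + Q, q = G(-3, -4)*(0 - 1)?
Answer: 361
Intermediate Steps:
G(j, n) = -4 + n
q = 8 (q = (-4 - 4)*(0 - 1) = -8*(-1) = 8)
(W(q, 6) + 15)² = ((-4 + 8) + 15)² = (4 + 15)² = 19² = 361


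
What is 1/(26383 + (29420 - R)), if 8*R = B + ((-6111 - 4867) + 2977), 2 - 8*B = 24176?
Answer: 32/1829787 ≈ 1.7488e-5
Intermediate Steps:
B = -12087/4 (B = ¼ - ⅛*24176 = ¼ - 3022 = -12087/4 ≈ -3021.8)
R = -44091/32 (R = (-12087/4 + ((-6111 - 4867) + 2977))/8 = (-12087/4 + (-10978 + 2977))/8 = (-12087/4 - 8001)/8 = (⅛)*(-44091/4) = -44091/32 ≈ -1377.8)
1/(26383 + (29420 - R)) = 1/(26383 + (29420 - 1*(-44091/32))) = 1/(26383 + (29420 + 44091/32)) = 1/(26383 + 985531/32) = 1/(1829787/32) = 32/1829787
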